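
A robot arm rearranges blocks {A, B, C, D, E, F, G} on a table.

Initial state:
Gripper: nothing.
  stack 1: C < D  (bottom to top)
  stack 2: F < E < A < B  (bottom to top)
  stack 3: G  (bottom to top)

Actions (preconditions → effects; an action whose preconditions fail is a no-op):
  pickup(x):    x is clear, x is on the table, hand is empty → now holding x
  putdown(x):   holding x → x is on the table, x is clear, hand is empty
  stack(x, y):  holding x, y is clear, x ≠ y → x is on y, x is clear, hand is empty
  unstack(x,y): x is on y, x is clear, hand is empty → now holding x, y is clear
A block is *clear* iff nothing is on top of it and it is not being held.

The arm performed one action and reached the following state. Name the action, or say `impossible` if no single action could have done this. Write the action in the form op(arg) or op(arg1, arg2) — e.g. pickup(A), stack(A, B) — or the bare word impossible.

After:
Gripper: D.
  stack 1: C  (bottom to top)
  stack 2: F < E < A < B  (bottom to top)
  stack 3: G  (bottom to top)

unstack(D, C)

target: towers=[C; F/E/A/B; G] holding=D
     unstack(B, A) → towers=[C/D; F/E/A; G] holding=B
         pickup(G) → towers=[C/D; F/E/A/B] holding=G
     unstack(D, C) → towers=[C; F/E/A/B; G] holding=D  ← match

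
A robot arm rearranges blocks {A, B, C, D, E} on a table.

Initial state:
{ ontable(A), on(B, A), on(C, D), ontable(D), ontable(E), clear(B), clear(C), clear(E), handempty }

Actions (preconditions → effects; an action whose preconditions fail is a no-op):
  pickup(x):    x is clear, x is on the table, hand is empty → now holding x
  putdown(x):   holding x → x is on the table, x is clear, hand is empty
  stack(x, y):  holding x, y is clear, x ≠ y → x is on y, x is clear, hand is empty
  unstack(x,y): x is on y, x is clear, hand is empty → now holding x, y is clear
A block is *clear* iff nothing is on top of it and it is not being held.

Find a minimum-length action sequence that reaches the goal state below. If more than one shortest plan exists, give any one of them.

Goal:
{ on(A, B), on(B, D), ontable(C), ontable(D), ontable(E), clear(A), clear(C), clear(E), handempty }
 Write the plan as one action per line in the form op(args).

unstack(C, D)
putdown(C)
unstack(B, A)
stack(B, D)
pickup(A)
stack(A, B)

step 1 (unstack(C, D)): towers=[A/B; D; E] holding=C
step 2 (putdown(C)): towers=[A/B; C; D; E] holding=-
step 3 (unstack(B, A)): towers=[A; C; D; E] holding=B
step 4 (stack(B, D)): towers=[A; C; D/B; E] holding=-
step 5 (pickup(A)): towers=[C; D/B; E] holding=A
step 6 (stack(A, B)): towers=[C; D/B/A; E] holding=-
goal check: towers=[C; D/B/A; E] holding=- — reached (length 6, optimal by BFS)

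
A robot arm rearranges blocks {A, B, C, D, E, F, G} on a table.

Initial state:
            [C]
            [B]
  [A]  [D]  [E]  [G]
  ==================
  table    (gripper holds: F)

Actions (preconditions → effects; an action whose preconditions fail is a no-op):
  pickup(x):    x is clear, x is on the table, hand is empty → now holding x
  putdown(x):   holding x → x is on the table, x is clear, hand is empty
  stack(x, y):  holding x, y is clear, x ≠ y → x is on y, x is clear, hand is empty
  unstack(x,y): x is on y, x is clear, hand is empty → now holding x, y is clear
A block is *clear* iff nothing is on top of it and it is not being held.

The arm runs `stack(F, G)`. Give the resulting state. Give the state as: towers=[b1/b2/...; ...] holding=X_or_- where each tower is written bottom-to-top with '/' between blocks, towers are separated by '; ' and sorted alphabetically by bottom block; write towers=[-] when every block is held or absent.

towers=[A; D; E/B/C; G/F] holding=-

before: towers=[A; D; E/B/C; G] holding=F
pre[stack(F, G)]: holding(F) ✓, clear(G) ✓, F≠G ✓
all met → apply stack(F, G)
after:  towers=[A; D; E/B/C; G/F] holding=-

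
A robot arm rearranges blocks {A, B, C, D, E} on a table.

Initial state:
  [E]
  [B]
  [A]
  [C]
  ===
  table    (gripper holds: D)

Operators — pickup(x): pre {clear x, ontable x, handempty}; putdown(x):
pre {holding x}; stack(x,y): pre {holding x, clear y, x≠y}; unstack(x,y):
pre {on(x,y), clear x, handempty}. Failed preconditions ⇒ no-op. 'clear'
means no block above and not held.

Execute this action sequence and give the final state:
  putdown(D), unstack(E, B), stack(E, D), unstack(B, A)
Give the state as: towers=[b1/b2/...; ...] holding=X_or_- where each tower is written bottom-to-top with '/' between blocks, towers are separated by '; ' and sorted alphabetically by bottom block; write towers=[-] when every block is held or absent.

step 1 (putdown(D)): towers=[C/A/B/E; D] holding=-
step 2 (unstack(E, B)): towers=[C/A/B; D] holding=E
step 3 (stack(E, D)): towers=[C/A/B; D/E] holding=-
step 4 (unstack(B, A)): towers=[C/A; D/E] holding=B

towers=[C/A; D/E] holding=B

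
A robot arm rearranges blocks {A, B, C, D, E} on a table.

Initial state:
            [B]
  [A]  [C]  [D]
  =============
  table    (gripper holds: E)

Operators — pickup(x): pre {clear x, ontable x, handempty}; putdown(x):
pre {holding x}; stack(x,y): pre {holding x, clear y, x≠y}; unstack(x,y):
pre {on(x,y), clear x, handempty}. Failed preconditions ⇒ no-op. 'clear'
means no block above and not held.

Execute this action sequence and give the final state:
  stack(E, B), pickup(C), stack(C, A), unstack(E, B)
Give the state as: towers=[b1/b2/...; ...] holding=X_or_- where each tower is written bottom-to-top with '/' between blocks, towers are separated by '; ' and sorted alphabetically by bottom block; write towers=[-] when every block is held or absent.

step 1 (stack(E, B)): towers=[A; C; D/B/E] holding=-
step 2 (pickup(C)): towers=[A; D/B/E] holding=C
step 3 (stack(C, A)): towers=[A/C; D/B/E] holding=-
step 4 (unstack(E, B)): towers=[A/C; D/B] holding=E

towers=[A/C; D/B] holding=E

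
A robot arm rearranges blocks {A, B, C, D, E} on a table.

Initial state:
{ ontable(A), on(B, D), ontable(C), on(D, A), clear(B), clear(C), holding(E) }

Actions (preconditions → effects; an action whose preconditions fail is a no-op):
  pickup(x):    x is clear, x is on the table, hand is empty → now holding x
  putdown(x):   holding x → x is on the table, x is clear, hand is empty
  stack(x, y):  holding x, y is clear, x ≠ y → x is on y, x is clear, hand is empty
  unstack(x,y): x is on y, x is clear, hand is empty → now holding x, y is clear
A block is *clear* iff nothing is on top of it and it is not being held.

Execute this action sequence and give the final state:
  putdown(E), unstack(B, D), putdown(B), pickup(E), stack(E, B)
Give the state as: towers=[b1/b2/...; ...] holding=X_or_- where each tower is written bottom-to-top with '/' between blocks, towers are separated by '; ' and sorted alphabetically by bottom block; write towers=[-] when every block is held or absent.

step 1 (putdown(E)): towers=[A/D/B; C; E] holding=-
step 2 (unstack(B, D)): towers=[A/D; C; E] holding=B
step 3 (putdown(B)): towers=[A/D; B; C; E] holding=-
step 4 (pickup(E)): towers=[A/D; B; C] holding=E
step 5 (stack(E, B)): towers=[A/D; B/E; C] holding=-

towers=[A/D; B/E; C] holding=-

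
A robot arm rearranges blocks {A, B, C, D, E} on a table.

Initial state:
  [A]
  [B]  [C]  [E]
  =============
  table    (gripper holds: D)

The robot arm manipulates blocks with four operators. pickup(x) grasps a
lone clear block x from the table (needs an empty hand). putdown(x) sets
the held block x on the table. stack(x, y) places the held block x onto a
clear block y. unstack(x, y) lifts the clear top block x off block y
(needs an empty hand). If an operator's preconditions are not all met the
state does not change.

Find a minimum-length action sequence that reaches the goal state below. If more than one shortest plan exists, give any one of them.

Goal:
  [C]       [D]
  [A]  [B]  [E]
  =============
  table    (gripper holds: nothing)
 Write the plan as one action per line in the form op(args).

step 1 (stack(D, E)): towers=[B/A; C; E/D] holding=-
step 2 (unstack(A, B)): towers=[B; C; E/D] holding=A
step 3 (putdown(A)): towers=[A; B; C; E/D] holding=-
step 4 (pickup(C)): towers=[A; B; E/D] holding=C
step 5 (stack(C, A)): towers=[A/C; B; E/D] holding=-
goal check: towers=[A/C; B; E/D] holding=- — reached (length 5, optimal by BFS)

stack(D, E)
unstack(A, B)
putdown(A)
pickup(C)
stack(C, A)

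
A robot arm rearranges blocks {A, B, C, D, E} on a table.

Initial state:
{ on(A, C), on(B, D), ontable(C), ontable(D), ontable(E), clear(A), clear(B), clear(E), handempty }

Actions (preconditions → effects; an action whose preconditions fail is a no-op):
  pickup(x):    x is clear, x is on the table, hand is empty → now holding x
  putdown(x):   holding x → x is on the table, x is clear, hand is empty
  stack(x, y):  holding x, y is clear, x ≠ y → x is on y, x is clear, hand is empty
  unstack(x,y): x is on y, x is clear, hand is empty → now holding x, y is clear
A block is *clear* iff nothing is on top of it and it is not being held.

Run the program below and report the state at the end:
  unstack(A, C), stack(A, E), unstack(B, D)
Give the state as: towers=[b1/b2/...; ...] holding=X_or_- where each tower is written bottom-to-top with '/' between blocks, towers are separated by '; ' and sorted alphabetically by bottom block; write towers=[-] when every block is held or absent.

towers=[C; D; E/A] holding=B

step 1 (unstack(A, C)): towers=[C; D/B; E] holding=A
step 2 (stack(A, E)): towers=[C; D/B; E/A] holding=-
step 3 (unstack(B, D)): towers=[C; D; E/A] holding=B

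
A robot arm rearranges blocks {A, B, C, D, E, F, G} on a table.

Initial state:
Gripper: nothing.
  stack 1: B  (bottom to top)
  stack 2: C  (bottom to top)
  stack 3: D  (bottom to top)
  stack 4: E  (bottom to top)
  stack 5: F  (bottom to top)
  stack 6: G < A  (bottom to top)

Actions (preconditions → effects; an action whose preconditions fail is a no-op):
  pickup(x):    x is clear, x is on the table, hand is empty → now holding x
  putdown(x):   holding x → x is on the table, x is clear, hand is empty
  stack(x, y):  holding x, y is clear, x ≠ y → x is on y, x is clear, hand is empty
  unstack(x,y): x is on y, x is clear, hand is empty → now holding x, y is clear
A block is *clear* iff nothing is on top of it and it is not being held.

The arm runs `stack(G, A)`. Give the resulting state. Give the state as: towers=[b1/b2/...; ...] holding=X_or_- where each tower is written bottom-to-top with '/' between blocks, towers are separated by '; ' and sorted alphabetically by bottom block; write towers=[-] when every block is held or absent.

before: towers=[B; C; D; E; F; G/A] holding=-
pre[stack(G, A)]: holding(G) no, clear(A) yes, G≠A yes
holding(G) unmet → stack(G, A) is a no-op
after:  towers=[B; C; D; E; F; G/A] holding=-

towers=[B; C; D; E; F; G/A] holding=-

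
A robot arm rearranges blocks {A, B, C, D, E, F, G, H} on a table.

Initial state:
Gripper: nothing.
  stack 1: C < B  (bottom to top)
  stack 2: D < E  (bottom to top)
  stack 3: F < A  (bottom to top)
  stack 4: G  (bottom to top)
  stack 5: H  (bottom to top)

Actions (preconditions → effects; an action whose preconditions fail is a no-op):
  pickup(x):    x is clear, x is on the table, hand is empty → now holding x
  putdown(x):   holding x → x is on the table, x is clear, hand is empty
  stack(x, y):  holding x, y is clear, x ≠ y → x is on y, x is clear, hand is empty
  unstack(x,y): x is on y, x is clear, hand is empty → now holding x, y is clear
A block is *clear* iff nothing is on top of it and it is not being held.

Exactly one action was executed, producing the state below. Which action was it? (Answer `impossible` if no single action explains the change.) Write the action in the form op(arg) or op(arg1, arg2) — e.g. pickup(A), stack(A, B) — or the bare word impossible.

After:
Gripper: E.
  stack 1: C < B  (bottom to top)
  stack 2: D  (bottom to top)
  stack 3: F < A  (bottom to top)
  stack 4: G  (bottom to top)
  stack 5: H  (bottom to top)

target: towers=[C/B; D; F/A; G; H] holding=E
         pickup(G) → towers=[C/B; D/E; F/A; H] holding=G
     unstack(A, F) → towers=[C/B; D/E; F; G; H] holding=A
     unstack(E, D) → towers=[C/B; D; F/A; G; H] holding=E  ← match
         pickup(H) → towers=[C/B; D/E; F/A; G] holding=H
     unstack(B, C) → towers=[C; D/E; F/A; G; H] holding=B

unstack(E, D)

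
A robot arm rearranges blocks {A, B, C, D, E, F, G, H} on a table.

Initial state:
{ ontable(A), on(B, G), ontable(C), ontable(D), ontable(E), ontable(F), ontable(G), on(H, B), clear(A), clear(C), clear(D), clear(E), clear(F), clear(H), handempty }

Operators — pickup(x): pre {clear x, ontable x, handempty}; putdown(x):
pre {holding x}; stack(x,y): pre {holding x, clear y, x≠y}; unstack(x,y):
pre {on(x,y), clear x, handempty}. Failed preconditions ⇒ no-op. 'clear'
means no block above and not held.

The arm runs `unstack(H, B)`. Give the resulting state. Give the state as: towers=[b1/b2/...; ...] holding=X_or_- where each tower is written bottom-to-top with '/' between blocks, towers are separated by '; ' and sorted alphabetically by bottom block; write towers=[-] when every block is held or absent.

towers=[A; C; D; E; F; G/B] holding=H

before: towers=[A; C; D; E; F; G/B/H] holding=-
pre[unstack(H, B)]: on(H,B) yes, clear(H) yes, handempty yes
all met → apply unstack(H, B)
after:  towers=[A; C; D; E; F; G/B] holding=H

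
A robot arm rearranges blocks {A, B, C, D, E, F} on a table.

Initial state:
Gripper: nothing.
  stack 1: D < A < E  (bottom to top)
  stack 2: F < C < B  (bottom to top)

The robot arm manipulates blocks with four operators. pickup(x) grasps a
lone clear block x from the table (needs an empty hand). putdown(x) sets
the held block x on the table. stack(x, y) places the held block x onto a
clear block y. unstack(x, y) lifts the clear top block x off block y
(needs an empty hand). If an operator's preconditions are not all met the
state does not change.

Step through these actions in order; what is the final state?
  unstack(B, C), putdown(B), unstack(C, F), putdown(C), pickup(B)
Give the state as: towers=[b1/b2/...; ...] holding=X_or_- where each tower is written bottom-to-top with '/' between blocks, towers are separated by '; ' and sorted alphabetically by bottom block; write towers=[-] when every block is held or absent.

step 1 (unstack(B, C)): towers=[D/A/E; F/C] holding=B
step 2 (putdown(B)): towers=[B; D/A/E; F/C] holding=-
step 3 (unstack(C, F)): towers=[B; D/A/E; F] holding=C
step 4 (putdown(C)): towers=[B; C; D/A/E; F] holding=-
step 5 (pickup(B)): towers=[C; D/A/E; F] holding=B

towers=[C; D/A/E; F] holding=B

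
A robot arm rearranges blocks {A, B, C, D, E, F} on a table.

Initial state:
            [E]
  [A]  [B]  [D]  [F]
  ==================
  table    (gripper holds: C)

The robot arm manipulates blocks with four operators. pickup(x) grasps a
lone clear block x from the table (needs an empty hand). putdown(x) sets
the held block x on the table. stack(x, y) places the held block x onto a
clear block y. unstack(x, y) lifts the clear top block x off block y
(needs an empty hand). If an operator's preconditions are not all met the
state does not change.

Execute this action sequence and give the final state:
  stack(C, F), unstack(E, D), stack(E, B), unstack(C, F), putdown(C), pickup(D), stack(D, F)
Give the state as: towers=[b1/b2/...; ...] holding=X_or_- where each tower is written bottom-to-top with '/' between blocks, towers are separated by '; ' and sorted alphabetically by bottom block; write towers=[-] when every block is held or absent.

towers=[A; B/E; C; F/D] holding=-

step 1 (stack(C, F)): towers=[A; B; D/E; F/C] holding=-
step 2 (unstack(E, D)): towers=[A; B; D; F/C] holding=E
step 3 (stack(E, B)): towers=[A; B/E; D; F/C] holding=-
step 4 (unstack(C, F)): towers=[A; B/E; D; F] holding=C
step 5 (putdown(C)): towers=[A; B/E; C; D; F] holding=-
step 6 (pickup(D)): towers=[A; B/E; C; F] holding=D
step 7 (stack(D, F)): towers=[A; B/E; C; F/D] holding=-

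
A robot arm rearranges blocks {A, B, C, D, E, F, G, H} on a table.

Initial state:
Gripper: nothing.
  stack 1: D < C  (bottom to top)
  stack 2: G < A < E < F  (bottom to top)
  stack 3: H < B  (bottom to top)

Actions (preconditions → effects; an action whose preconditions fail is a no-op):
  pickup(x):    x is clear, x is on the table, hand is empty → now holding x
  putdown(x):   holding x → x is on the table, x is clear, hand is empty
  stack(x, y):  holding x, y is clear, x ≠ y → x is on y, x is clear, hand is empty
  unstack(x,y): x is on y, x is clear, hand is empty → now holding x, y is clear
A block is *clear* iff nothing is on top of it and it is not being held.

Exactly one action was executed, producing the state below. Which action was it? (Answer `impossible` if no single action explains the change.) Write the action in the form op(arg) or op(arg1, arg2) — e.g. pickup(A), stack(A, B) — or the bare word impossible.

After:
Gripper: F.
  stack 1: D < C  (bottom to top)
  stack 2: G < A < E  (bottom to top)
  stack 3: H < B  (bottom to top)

target: towers=[D/C; G/A/E; H/B] holding=F
     unstack(B, H) → towers=[D/C; G/A/E/F; H] holding=B
     unstack(F, E) → towers=[D/C; G/A/E; H/B] holding=F  ← match
     unstack(C, D) → towers=[D; G/A/E/F; H/B] holding=C

unstack(F, E)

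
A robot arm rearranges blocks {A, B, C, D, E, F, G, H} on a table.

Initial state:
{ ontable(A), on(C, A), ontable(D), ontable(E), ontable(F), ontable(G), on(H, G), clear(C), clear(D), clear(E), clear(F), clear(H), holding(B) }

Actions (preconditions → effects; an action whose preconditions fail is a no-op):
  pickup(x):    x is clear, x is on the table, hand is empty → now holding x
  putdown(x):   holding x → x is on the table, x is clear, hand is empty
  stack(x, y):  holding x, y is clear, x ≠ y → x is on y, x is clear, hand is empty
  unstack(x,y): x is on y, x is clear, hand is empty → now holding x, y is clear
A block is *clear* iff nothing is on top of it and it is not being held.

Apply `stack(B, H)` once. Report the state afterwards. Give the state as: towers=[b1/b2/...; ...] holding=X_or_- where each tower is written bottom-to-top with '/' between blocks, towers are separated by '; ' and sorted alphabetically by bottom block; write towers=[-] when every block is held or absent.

towers=[A/C; D; E; F; G/H/B] holding=-

before: towers=[A/C; D; E; F; G/H] holding=B
pre[stack(B, H)]: holding(B) yes, clear(H) yes, B≠H yes
all met → apply stack(B, H)
after:  towers=[A/C; D; E; F; G/H/B] holding=-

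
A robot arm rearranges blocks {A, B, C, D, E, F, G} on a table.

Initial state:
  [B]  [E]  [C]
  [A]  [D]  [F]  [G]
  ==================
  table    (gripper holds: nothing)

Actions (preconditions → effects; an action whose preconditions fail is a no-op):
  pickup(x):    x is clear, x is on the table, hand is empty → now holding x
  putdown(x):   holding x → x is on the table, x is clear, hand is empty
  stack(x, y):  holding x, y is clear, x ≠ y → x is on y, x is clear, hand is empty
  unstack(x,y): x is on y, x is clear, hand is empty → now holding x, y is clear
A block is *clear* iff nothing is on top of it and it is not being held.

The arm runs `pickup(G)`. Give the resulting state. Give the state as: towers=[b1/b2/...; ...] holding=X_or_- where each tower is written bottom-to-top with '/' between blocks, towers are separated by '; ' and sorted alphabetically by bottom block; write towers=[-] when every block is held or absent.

towers=[A/B; D/E; F/C] holding=G

before: towers=[A/B; D/E; F/C; G] holding=-
pre[pickup(G)]: clear(G) ✓, ontable(G) ✓, handempty ✓
all met → apply pickup(G)
after:  towers=[A/B; D/E; F/C] holding=G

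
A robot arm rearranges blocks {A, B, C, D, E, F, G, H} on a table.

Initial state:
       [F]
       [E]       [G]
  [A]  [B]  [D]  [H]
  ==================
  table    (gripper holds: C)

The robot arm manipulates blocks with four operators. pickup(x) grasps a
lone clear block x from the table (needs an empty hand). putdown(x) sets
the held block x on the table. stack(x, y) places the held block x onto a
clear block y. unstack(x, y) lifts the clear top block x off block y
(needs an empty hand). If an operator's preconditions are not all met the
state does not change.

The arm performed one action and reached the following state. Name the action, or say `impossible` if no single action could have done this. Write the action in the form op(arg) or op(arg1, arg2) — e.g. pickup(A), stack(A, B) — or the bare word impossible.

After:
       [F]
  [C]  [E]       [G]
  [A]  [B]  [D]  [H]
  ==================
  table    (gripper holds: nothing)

stack(C, A)

target: towers=[A/C; B/E/F; D; H/G] holding=-
        putdown(C) → towers=[A; B/E/F; C; D; H/G] holding=-
       stack(C, G) → towers=[A; B/E/F; D; H/G/C] holding=-
       stack(C, A) → towers=[A/C; B/E/F; D; H/G] holding=-  ← match
       stack(C, F) → towers=[A; B/E/F/C; D; H/G] holding=-
       stack(C, D) → towers=[A; B/E/F; D/C; H/G] holding=-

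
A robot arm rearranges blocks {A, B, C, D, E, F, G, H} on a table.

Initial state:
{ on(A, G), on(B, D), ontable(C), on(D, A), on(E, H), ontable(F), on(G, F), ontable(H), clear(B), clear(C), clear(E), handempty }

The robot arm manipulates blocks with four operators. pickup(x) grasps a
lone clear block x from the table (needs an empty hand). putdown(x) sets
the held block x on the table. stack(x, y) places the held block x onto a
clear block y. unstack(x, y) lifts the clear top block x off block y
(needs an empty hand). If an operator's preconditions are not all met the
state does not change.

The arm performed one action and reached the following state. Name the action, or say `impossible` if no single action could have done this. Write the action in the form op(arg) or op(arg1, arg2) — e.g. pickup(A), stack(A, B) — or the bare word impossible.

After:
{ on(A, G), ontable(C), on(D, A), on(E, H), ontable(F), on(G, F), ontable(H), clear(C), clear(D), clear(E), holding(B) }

unstack(B, D)

target: towers=[C; F/G/A/D; H/E] holding=B
     unstack(E, H) → towers=[C; F/G/A/D/B; H] holding=E
     unstack(B, D) → towers=[C; F/G/A/D; H/E] holding=B  ← match
         pickup(C) → towers=[F/G/A/D/B; H/E] holding=C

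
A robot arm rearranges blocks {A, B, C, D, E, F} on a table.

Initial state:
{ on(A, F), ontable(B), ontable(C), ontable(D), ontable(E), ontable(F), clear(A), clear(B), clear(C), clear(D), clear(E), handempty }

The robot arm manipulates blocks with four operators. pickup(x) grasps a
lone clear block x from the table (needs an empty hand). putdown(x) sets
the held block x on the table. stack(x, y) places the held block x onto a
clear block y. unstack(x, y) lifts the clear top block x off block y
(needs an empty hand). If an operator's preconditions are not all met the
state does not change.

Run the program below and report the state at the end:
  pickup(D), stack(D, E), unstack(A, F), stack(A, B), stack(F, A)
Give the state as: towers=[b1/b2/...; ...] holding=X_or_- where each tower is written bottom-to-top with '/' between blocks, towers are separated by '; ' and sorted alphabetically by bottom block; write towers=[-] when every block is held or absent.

step 1 (pickup(D)): towers=[B; C; E; F/A] holding=D
step 2 (stack(D, E)): towers=[B; C; E/D; F/A] holding=-
step 3 (unstack(A, F)): towers=[B; C; E/D; F] holding=A
step 4 (stack(A, B)): towers=[B/A; C; E/D; F] holding=-
step 5 (stack(F, A)) [no-op]: towers=[B/A; C; E/D; F] holding=-

towers=[B/A; C; E/D; F] holding=-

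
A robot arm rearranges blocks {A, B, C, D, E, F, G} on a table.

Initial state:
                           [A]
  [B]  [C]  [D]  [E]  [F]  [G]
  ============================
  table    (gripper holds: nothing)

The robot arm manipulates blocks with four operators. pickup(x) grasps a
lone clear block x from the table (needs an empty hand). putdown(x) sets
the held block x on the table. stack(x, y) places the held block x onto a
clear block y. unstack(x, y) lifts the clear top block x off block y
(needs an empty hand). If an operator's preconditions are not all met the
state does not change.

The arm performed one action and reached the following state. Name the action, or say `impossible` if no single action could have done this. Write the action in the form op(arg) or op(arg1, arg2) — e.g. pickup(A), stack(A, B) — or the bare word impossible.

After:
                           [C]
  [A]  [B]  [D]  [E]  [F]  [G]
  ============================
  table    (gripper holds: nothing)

target: towers=[A; B; D; E; F; G/C] holding=-
         pickup(B) → towers=[C; D; E; F; G/A] holding=B
         pickup(F) → towers=[B; C; D; E; G/A] holding=F
         pickup(D) → towers=[B; C; E; F; G/A] holding=D
     unstack(A, G) → towers=[B; C; D; E; F; G] holding=A
         pickup(E) → towers=[B; C; D; F; G/A] holding=E
         pickup(C) → towers=[B; D; E; F; G/A] holding=C
none of the 6 applicable actions match → impossible

impossible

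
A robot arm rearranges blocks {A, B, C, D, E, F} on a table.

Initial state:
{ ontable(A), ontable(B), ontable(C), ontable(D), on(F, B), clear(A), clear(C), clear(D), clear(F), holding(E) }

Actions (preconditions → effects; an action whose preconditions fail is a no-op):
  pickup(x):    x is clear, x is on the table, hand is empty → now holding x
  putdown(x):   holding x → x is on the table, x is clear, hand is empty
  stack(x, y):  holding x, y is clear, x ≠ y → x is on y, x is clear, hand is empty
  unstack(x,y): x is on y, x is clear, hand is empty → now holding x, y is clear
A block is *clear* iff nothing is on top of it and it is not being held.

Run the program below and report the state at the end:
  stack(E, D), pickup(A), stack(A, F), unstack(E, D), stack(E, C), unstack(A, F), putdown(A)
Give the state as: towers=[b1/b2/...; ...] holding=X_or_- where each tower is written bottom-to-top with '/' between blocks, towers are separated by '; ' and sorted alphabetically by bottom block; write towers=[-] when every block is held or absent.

step 1 (stack(E, D)): towers=[A; B/F; C; D/E] holding=-
step 2 (pickup(A)): towers=[B/F; C; D/E] holding=A
step 3 (stack(A, F)): towers=[B/F/A; C; D/E] holding=-
step 4 (unstack(E, D)): towers=[B/F/A; C; D] holding=E
step 5 (stack(E, C)): towers=[B/F/A; C/E; D] holding=-
step 6 (unstack(A, F)): towers=[B/F; C/E; D] holding=A
step 7 (putdown(A)): towers=[A; B/F; C/E; D] holding=-

towers=[A; B/F; C/E; D] holding=-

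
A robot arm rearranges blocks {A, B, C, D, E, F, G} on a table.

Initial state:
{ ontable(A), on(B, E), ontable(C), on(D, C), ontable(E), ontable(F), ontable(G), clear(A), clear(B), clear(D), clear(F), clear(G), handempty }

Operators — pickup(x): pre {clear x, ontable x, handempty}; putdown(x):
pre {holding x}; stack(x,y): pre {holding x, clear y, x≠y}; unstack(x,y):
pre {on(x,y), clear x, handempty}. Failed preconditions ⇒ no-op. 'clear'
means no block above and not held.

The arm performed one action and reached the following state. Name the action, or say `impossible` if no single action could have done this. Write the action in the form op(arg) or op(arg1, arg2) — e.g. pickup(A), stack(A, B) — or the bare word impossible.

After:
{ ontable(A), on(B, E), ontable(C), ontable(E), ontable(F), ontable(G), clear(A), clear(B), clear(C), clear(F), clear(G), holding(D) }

unstack(D, C)

target: towers=[A; C; E/B; F; G] holding=D
     unstack(B, E) → towers=[A; C/D; E; F; G] holding=B
         pickup(F) → towers=[A; C/D; E/B; G] holding=F
         pickup(G) → towers=[A; C/D; E/B; F] holding=G
     unstack(D, C) → towers=[A; C; E/B; F; G] holding=D  ← match
         pickup(A) → towers=[C/D; E/B; F; G] holding=A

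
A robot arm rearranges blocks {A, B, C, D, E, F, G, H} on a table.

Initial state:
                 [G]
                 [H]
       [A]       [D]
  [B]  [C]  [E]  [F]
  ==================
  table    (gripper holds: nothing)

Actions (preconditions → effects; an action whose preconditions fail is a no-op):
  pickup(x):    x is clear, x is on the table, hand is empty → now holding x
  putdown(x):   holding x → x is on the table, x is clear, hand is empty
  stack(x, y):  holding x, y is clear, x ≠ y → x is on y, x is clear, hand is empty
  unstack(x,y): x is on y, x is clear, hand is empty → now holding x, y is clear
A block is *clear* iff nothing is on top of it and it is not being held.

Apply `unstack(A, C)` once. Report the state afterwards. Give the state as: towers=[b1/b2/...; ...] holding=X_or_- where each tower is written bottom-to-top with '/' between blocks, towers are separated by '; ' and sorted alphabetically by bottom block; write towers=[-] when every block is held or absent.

towers=[B; C; E; F/D/H/G] holding=A

before: towers=[B; C/A; E; F/D/H/G] holding=-
pre[unstack(A, C)]: on(A,C) ✓, clear(A) ✓, handempty ✓
all met → apply unstack(A, C)
after:  towers=[B; C; E; F/D/H/G] holding=A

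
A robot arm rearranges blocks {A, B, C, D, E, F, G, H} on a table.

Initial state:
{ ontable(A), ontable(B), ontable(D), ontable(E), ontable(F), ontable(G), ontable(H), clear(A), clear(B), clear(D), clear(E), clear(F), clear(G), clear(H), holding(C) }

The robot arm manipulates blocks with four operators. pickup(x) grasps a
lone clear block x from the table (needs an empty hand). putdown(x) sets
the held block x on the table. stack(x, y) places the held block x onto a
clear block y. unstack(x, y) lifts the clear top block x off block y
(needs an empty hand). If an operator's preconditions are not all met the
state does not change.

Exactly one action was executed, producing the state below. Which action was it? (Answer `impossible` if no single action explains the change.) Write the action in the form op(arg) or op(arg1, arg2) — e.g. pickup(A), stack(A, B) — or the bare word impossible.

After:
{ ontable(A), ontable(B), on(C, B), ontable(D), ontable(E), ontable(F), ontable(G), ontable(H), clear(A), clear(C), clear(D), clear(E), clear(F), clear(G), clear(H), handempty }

target: towers=[A; B/C; D; E; F; G; H] holding=-
        putdown(C) → towers=[A; B; C; D; E; F; G; H] holding=-
       stack(C, G) → towers=[A; B; D; E; F; G/C; H] holding=-
       stack(C, A) → towers=[A/C; B; D; E; F; G; H] holding=-
       stack(C, E) → towers=[A; B; D; E/C; F; G; H] holding=-
       stack(C, H) → towers=[A; B; D; E; F; G; H/C] holding=-
       stack(C, B) → towers=[A; B/C; D; E; F; G; H] holding=-  ← match
       stack(C, F) → towers=[A; B; D; E; F/C; G; H] holding=-
       stack(C, D) → towers=[A; B; D/C; E; F; G; H] holding=-

stack(C, B)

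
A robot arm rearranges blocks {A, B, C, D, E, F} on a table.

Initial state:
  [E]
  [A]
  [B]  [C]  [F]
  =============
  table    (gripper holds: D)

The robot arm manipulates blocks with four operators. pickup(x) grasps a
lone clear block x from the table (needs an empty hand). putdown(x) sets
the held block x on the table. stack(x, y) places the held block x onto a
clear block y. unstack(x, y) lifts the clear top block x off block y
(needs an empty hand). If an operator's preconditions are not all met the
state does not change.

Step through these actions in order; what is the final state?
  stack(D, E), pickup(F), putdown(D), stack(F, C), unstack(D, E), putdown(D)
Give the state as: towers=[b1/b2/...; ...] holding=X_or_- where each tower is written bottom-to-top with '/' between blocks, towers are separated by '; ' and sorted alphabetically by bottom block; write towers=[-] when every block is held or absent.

step 1 (stack(D, E)): towers=[B/A/E/D; C; F] holding=-
step 2 (pickup(F)): towers=[B/A/E/D; C] holding=F
step 3 (putdown(D)) [no-op]: towers=[B/A/E/D; C] holding=F
step 4 (stack(F, C)): towers=[B/A/E/D; C/F] holding=-
step 5 (unstack(D, E)): towers=[B/A/E; C/F] holding=D
step 6 (putdown(D)): towers=[B/A/E; C/F; D] holding=-

towers=[B/A/E; C/F; D] holding=-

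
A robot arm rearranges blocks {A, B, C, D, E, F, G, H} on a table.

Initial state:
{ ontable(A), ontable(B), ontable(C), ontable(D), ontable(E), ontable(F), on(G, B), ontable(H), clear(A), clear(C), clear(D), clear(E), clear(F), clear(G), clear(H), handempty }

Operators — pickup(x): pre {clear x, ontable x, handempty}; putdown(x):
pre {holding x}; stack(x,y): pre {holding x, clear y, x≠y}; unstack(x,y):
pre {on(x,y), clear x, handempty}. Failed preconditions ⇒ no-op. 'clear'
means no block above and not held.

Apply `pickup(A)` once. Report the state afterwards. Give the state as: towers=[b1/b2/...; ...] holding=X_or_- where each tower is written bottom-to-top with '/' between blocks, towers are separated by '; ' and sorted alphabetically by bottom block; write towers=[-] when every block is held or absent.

before: towers=[A; B/G; C; D; E; F; H] holding=-
pre[pickup(A)]: clear(A) yes, ontable(A) yes, handempty yes
all met → apply pickup(A)
after:  towers=[B/G; C; D; E; F; H] holding=A

towers=[B/G; C; D; E; F; H] holding=A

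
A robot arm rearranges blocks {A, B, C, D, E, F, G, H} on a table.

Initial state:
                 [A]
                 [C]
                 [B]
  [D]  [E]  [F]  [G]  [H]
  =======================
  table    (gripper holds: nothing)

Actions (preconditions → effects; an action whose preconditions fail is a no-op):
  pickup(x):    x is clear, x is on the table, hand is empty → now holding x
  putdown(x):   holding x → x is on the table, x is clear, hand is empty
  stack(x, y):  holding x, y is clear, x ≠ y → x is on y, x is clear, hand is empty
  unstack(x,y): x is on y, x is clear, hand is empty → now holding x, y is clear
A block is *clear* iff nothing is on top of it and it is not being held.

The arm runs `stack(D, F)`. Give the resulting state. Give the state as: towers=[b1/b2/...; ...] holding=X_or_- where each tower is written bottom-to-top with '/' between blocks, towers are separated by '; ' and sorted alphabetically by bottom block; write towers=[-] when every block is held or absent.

towers=[D; E; F; G/B/C/A; H] holding=-

before: towers=[D; E; F; G/B/C/A; H] holding=-
pre[stack(D, F)]: holding(D) fail, clear(F) ok, D≠F ok
holding(D) unmet → stack(D, F) is a no-op
after:  towers=[D; E; F; G/B/C/A; H] holding=-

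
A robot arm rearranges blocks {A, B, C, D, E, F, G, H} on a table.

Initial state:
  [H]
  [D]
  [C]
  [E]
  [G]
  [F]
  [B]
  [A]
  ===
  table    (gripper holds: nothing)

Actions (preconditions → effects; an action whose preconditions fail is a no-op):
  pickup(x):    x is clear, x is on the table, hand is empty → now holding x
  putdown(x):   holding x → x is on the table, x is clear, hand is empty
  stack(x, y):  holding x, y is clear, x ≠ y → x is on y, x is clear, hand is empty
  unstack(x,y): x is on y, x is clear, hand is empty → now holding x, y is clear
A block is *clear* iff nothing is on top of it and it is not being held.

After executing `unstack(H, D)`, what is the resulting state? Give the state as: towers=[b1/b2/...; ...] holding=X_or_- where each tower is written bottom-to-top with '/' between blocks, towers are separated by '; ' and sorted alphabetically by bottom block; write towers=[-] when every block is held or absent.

before: towers=[A/B/F/G/E/C/D/H] holding=-
pre[unstack(H, D)]: on(H,D) ok, clear(H) ok, handempty ok
all met → apply unstack(H, D)
after:  towers=[A/B/F/G/E/C/D] holding=H

towers=[A/B/F/G/E/C/D] holding=H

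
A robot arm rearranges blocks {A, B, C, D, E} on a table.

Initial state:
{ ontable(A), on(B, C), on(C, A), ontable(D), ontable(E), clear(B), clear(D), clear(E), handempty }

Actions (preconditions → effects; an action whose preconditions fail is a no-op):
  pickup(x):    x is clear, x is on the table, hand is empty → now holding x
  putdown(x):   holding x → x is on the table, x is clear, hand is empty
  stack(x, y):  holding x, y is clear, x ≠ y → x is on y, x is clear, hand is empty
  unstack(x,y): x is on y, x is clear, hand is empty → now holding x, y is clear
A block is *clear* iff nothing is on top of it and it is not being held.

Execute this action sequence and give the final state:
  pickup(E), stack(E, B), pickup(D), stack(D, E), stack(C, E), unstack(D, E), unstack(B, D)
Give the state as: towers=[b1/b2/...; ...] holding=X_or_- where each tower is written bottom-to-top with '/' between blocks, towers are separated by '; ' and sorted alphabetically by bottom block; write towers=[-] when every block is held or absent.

towers=[A/C/B/E] holding=D

step 1 (pickup(E)): towers=[A/C/B; D] holding=E
step 2 (stack(E, B)): towers=[A/C/B/E; D] holding=-
step 3 (pickup(D)): towers=[A/C/B/E] holding=D
step 4 (stack(D, E)): towers=[A/C/B/E/D] holding=-
step 5 (stack(C, E)) [no-op]: towers=[A/C/B/E/D] holding=-
step 6 (unstack(D, E)): towers=[A/C/B/E] holding=D
step 7 (unstack(B, D)) [no-op]: towers=[A/C/B/E] holding=D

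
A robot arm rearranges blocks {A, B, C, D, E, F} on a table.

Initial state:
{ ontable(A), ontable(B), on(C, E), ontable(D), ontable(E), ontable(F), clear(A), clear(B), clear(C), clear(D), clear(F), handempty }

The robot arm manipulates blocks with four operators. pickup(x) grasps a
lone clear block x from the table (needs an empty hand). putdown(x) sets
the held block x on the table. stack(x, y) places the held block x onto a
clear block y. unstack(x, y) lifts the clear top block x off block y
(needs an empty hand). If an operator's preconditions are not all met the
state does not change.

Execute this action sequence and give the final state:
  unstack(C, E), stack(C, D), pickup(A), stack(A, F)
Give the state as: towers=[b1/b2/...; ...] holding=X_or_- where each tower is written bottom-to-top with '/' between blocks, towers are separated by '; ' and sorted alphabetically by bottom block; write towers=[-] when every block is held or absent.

step 1 (unstack(C, E)): towers=[A; B; D; E; F] holding=C
step 2 (stack(C, D)): towers=[A; B; D/C; E; F] holding=-
step 3 (pickup(A)): towers=[B; D/C; E; F] holding=A
step 4 (stack(A, F)): towers=[B; D/C; E; F/A] holding=-

towers=[B; D/C; E; F/A] holding=-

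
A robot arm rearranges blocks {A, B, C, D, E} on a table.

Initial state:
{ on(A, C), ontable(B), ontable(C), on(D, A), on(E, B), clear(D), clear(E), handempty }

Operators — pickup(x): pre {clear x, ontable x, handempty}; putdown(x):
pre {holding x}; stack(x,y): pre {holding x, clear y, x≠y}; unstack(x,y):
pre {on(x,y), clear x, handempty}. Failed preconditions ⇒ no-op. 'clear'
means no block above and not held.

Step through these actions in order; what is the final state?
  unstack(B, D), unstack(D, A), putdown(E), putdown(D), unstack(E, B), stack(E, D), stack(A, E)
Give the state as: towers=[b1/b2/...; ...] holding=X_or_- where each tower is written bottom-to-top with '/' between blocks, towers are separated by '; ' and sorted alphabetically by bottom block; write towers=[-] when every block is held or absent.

step 1 (unstack(B, D)) [no-op]: towers=[B/E; C/A/D] holding=-
step 2 (unstack(D, A)): towers=[B/E; C/A] holding=D
step 3 (putdown(E)) [no-op]: towers=[B/E; C/A] holding=D
step 4 (putdown(D)): towers=[B/E; C/A; D] holding=-
step 5 (unstack(E, B)): towers=[B; C/A; D] holding=E
step 6 (stack(E, D)): towers=[B; C/A; D/E] holding=-
step 7 (stack(A, E)) [no-op]: towers=[B; C/A; D/E] holding=-

towers=[B; C/A; D/E] holding=-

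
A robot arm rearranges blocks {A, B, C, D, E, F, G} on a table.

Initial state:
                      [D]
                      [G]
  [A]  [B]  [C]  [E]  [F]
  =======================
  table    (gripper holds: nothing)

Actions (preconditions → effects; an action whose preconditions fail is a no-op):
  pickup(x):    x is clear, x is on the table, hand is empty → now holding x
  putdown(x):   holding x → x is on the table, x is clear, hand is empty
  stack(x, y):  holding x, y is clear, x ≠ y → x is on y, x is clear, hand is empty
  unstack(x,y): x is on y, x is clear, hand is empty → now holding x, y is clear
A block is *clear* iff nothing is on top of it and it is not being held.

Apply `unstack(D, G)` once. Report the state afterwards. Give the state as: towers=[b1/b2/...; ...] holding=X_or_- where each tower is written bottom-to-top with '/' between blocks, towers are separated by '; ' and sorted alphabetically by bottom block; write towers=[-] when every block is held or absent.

towers=[A; B; C; E; F/G] holding=D

before: towers=[A; B; C; E; F/G/D] holding=-
pre[unstack(D, G)]: on(D,G) ok, clear(D) ok, handempty ok
all met → apply unstack(D, G)
after:  towers=[A; B; C; E; F/G] holding=D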